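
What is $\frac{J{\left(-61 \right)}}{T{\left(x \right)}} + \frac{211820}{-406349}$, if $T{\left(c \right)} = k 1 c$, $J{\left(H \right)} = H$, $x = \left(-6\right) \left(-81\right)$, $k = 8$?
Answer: $- \frac{848343449}{1579884912} \approx -0.53697$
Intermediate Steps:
$x = 486$
$T{\left(c \right)} = 8 c$ ($T{\left(c \right)} = 8 \cdot 1 c = 8 c$)
$\frac{J{\left(-61 \right)}}{T{\left(x \right)}} + \frac{211820}{-406349} = - \frac{61}{8 \cdot 486} + \frac{211820}{-406349} = - \frac{61}{3888} + 211820 \left(- \frac{1}{406349}\right) = \left(-61\right) \frac{1}{3888} - \frac{211820}{406349} = - \frac{61}{3888} - \frac{211820}{406349} = - \frac{848343449}{1579884912}$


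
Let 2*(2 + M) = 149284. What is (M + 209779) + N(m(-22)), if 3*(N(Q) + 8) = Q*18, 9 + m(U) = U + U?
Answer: 284093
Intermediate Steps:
m(U) = -9 + 2*U (m(U) = -9 + (U + U) = -9 + 2*U)
N(Q) = -8 + 6*Q (N(Q) = -8 + (Q*18)/3 = -8 + (18*Q)/3 = -8 + 6*Q)
M = 74640 (M = -2 + (½)*149284 = -2 + 74642 = 74640)
(M + 209779) + N(m(-22)) = (74640 + 209779) + (-8 + 6*(-9 + 2*(-22))) = 284419 + (-8 + 6*(-9 - 44)) = 284419 + (-8 + 6*(-53)) = 284419 + (-8 - 318) = 284419 - 326 = 284093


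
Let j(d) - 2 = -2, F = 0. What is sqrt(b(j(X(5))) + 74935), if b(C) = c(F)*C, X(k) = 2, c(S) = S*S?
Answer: sqrt(74935) ≈ 273.74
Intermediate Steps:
c(S) = S**2
j(d) = 0 (j(d) = 2 - 2 = 0)
b(C) = 0 (b(C) = 0**2*C = 0*C = 0)
sqrt(b(j(X(5))) + 74935) = sqrt(0 + 74935) = sqrt(74935)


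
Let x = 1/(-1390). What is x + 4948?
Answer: 6877719/1390 ≈ 4948.0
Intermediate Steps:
x = -1/1390 ≈ -0.00071942
x + 4948 = -1/1390 + 4948 = 6877719/1390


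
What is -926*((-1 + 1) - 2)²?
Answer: -3704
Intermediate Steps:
-926*((-1 + 1) - 2)² = -926*(0 - 2)² = -926*(-2)² = -926*4 = -3704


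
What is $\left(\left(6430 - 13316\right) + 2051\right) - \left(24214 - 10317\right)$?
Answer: $-18732$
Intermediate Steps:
$\left(\left(6430 - 13316\right) + 2051\right) - \left(24214 - 10317\right) = \left(-6886 + 2051\right) - 13897 = -4835 - 13897 = -18732$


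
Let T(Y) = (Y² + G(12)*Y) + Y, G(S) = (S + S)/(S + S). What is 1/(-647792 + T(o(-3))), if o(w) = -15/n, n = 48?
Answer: -256/165834887 ≈ -1.5437e-6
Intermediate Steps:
G(S) = 1 (G(S) = (2*S)/((2*S)) = (2*S)*(1/(2*S)) = 1)
o(w) = -5/16 (o(w) = -15/48 = -15*1/48 = -5/16)
T(Y) = Y² + 2*Y (T(Y) = (Y² + 1*Y) + Y = (Y² + Y) + Y = (Y + Y²) + Y = Y² + 2*Y)
1/(-647792 + T(o(-3))) = 1/(-647792 - 5*(2 - 5/16)/16) = 1/(-647792 - 5/16*27/16) = 1/(-647792 - 135/256) = 1/(-165834887/256) = -256/165834887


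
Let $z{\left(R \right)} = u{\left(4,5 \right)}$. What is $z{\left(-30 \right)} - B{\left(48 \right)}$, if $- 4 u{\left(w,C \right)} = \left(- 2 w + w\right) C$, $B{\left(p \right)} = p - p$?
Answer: $5$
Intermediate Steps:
$B{\left(p \right)} = 0$
$u{\left(w,C \right)} = \frac{C w}{4}$ ($u{\left(w,C \right)} = - \frac{\left(- 2 w + w\right) C}{4} = - \frac{- w C}{4} = - \frac{\left(-1\right) C w}{4} = \frac{C w}{4}$)
$z{\left(R \right)} = 5$ ($z{\left(R \right)} = \frac{1}{4} \cdot 5 \cdot 4 = 5$)
$z{\left(-30 \right)} - B{\left(48 \right)} = 5 - 0 = 5 + 0 = 5$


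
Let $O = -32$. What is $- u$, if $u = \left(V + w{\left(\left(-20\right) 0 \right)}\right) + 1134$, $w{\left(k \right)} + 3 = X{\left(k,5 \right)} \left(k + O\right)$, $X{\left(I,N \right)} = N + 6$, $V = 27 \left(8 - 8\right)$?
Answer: $-779$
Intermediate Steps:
$V = 0$ ($V = 27 \cdot 0 = 0$)
$X{\left(I,N \right)} = 6 + N$
$w{\left(k \right)} = -355 + 11 k$ ($w{\left(k \right)} = -3 + \left(6 + 5\right) \left(k - 32\right) = -3 + 11 \left(-32 + k\right) = -3 + \left(-352 + 11 k\right) = -355 + 11 k$)
$u = 779$ ($u = \left(0 - \left(355 - 11 \left(\left(-20\right) 0\right)\right)\right) + 1134 = \left(0 + \left(-355 + 11 \cdot 0\right)\right) + 1134 = \left(0 + \left(-355 + 0\right)\right) + 1134 = \left(0 - 355\right) + 1134 = -355 + 1134 = 779$)
$- u = \left(-1\right) 779 = -779$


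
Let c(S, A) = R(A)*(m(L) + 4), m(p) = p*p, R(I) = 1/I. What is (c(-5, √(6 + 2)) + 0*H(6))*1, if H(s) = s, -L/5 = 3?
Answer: 229*√2/4 ≈ 80.964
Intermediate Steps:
L = -15 (L = -5*3 = -15)
R(I) = 1/I
m(p) = p²
c(S, A) = 229/A (c(S, A) = ((-15)² + 4)/A = (225 + 4)/A = 229/A)
(c(-5, √(6 + 2)) + 0*H(6))*1 = (229/(√(6 + 2)) + 0*6)*1 = (229/(√8) + 0)*1 = (229/((2*√2)) + 0)*1 = (229*(√2/4) + 0)*1 = (229*√2/4 + 0)*1 = (229*√2/4)*1 = 229*√2/4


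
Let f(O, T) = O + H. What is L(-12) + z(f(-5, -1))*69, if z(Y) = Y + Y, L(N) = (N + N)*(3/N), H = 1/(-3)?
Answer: -730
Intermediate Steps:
H = -⅓ ≈ -0.33333
f(O, T) = -⅓ + O (f(O, T) = O - ⅓ = -⅓ + O)
L(N) = 6 (L(N) = (2*N)*(3/N) = 6)
z(Y) = 2*Y
L(-12) + z(f(-5, -1))*69 = 6 + (2*(-⅓ - 5))*69 = 6 + (2*(-16/3))*69 = 6 - 32/3*69 = 6 - 736 = -730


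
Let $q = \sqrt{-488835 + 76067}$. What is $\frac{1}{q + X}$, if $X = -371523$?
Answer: $- \frac{371523}{138029752297} - \frac{4 i \sqrt{25798}}{138029752297} \approx -2.6916 \cdot 10^{-6} - 4.6546 \cdot 10^{-9} i$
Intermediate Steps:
$q = 4 i \sqrt{25798}$ ($q = \sqrt{-412768} = 4 i \sqrt{25798} \approx 642.47 i$)
$\frac{1}{q + X} = \frac{1}{4 i \sqrt{25798} - 371523} = \frac{1}{-371523 + 4 i \sqrt{25798}}$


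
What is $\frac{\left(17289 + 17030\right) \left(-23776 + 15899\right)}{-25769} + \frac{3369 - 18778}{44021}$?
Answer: $\frac{11899833443502}{1134377149} \approx 10490.0$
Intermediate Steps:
$\frac{\left(17289 + 17030\right) \left(-23776 + 15899\right)}{-25769} + \frac{3369 - 18778}{44021} = 34319 \left(-7877\right) \left(- \frac{1}{25769}\right) + \left(3369 - 18778\right) \frac{1}{44021} = \left(-270330763\right) \left(- \frac{1}{25769}\right) - \frac{15409}{44021} = \frac{270330763}{25769} - \frac{15409}{44021} = \frac{11899833443502}{1134377149}$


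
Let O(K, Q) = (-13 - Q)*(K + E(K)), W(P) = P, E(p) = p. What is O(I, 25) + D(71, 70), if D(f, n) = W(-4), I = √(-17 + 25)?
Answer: -4 - 152*√2 ≈ -218.96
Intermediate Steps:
I = 2*√2 (I = √8 = 2*√2 ≈ 2.8284)
D(f, n) = -4
O(K, Q) = 2*K*(-13 - Q) (O(K, Q) = (-13 - Q)*(K + K) = (-13 - Q)*(2*K) = 2*K*(-13 - Q))
O(I, 25) + D(71, 70) = 2*(2*√2)*(-13 - 1*25) - 4 = 2*(2*√2)*(-13 - 25) - 4 = 2*(2*√2)*(-38) - 4 = -152*√2 - 4 = -4 - 152*√2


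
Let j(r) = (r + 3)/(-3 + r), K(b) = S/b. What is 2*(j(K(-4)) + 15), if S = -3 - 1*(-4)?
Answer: 368/13 ≈ 28.308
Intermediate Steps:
S = 1 (S = -3 + 4 = 1)
K(b) = 1/b
j(r) = (3 + r)/(-3 + r)
2*(j(K(-4)) + 15) = 2*((3 + 1/(-4))/(-3 + 1/(-4)) + 15) = 2*((3 - ¼)/(-3 - ¼) + 15) = 2*((11/4)/(-13/4) + 15) = 2*(-4/13*11/4 + 15) = 2*(-11/13 + 15) = 2*(184/13) = 368/13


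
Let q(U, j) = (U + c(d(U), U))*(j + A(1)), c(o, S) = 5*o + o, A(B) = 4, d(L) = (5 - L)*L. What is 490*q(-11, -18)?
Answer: 7319620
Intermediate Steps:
d(L) = L*(5 - L)
c(o, S) = 6*o
q(U, j) = (4 + j)*(U + 6*U*(5 - U)) (q(U, j) = (U + 6*(U*(5 - U)))*(j + 4) = (U + 6*U*(5 - U))*(4 + j) = (4 + j)*(U + 6*U*(5 - U)))
490*q(-11, -18) = 490*(-11*(124 - 18 - 24*(-11) - 6*(-18)*(-5 - 11))) = 490*(-11*(124 - 18 + 264 - 6*(-18)*(-16))) = 490*(-11*(124 - 18 + 264 - 1728)) = 490*(-11*(-1358)) = 490*14938 = 7319620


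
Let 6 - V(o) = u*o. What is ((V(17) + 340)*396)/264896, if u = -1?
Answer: 35937/66224 ≈ 0.54266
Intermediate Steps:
V(o) = 6 + o (V(o) = 6 - (-1)*o = 6 + o)
((V(17) + 340)*396)/264896 = (((6 + 17) + 340)*396)/264896 = ((23 + 340)*396)*(1/264896) = (363*396)*(1/264896) = 143748*(1/264896) = 35937/66224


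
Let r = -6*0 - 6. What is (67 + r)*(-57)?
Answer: -3477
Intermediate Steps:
r = -6 (r = 0 - 6 = -6)
(67 + r)*(-57) = (67 - 6)*(-57) = 61*(-57) = -3477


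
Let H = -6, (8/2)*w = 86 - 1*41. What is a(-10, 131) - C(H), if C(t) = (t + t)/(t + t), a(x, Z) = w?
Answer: 41/4 ≈ 10.250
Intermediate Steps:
w = 45/4 (w = (86 - 1*41)/4 = (86 - 41)/4 = (¼)*45 = 45/4 ≈ 11.250)
a(x, Z) = 45/4
C(t) = 1 (C(t) = (2*t)/((2*t)) = (2*t)*(1/(2*t)) = 1)
a(-10, 131) - C(H) = 45/4 - 1*1 = 45/4 - 1 = 41/4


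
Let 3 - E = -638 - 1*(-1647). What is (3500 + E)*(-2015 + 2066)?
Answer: 127194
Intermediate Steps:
E = -1006 (E = 3 - (-638 - 1*(-1647)) = 3 - (-638 + 1647) = 3 - 1*1009 = 3 - 1009 = -1006)
(3500 + E)*(-2015 + 2066) = (3500 - 1006)*(-2015 + 2066) = 2494*51 = 127194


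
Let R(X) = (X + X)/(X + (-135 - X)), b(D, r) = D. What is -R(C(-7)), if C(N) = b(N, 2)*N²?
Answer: -686/135 ≈ -5.0815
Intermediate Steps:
C(N) = N³ (C(N) = N*N² = N³)
R(X) = -2*X/135 (R(X) = (2*X)/(-135) = (2*X)*(-1/135) = -2*X/135)
-R(C(-7)) = -(-2)*(-7)³/135 = -(-2)*(-343)/135 = -1*686/135 = -686/135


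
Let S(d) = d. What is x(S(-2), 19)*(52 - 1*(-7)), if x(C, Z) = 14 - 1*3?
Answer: 649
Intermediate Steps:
x(C, Z) = 11 (x(C, Z) = 14 - 3 = 11)
x(S(-2), 19)*(52 - 1*(-7)) = 11*(52 - 1*(-7)) = 11*(52 + 7) = 11*59 = 649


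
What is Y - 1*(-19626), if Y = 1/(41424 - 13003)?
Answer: 557790547/28421 ≈ 19626.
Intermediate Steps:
Y = 1/28421 ≈ 3.5185e-5
Y - 1*(-19626) = 1/28421 - 1*(-19626) = 1/28421 + 19626 = 557790547/28421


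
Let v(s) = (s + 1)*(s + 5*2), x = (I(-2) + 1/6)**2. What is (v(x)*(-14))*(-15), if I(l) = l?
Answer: 2643095/216 ≈ 12237.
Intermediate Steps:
x = 121/36 (x = (-2 + 1/6)**2 = (-11/6)**2 = 121/36 ≈ 3.3611)
v(s) = (1 + s)*(10 + s) (v(s) = (1 + s)*(s + 10) = (1 + s)*(10 + s))
(v(x)*(-14))*(-15) = ((10 + (121/36)**2 + 11*(121/36))*(-14))*(-15) = ((10 + 14641/1296 + 1331/36)*(-14))*(-15) = ((75517/1296)*(-14))*(-15) = -528619/648*(-15) = 2643095/216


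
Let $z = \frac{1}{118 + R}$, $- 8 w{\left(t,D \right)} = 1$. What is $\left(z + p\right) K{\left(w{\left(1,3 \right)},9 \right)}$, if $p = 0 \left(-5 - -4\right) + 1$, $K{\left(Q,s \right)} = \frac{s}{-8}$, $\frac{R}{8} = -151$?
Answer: $- \frac{9801}{8720} \approx -1.124$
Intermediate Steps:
$w{\left(t,D \right)} = - \frac{1}{8}$ ($w{\left(t,D \right)} = \left(- \frac{1}{8}\right) 1 = - \frac{1}{8}$)
$R = -1208$ ($R = 8 \left(-151\right) = -1208$)
$K{\left(Q,s \right)} = - \frac{s}{8}$ ($K{\left(Q,s \right)} = s \left(- \frac{1}{8}\right) = - \frac{s}{8}$)
$p = 1$ ($p = 0 \left(-5 + 4\right) + 1 = 0 \left(-1\right) + 1 = 0 + 1 = 1$)
$z = - \frac{1}{1090}$ ($z = \frac{1}{118 - 1208} = \frac{1}{-1090} = - \frac{1}{1090} \approx -0.00091743$)
$\left(z + p\right) K{\left(w{\left(1,3 \right)},9 \right)} = \left(- \frac{1}{1090} + 1\right) \left(\left(- \frac{1}{8}\right) 9\right) = \frac{1089}{1090} \left(- \frac{9}{8}\right) = - \frac{9801}{8720}$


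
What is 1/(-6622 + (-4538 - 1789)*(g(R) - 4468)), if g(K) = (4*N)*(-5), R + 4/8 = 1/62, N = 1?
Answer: 1/28388954 ≈ 3.5225e-8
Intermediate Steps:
R = -15/31 (R = -½ + 1/62 = -15/31 ≈ -0.48387)
g(K) = -20 (g(K) = (4*1)*(-5) = 4*(-5) = -20)
1/(-6622 + (-4538 - 1789)*(g(R) - 4468)) = 1/(-6622 + (-4538 - 1789)*(-20 - 4468)) = 1/(-6622 - 6327*(-4488)) = 1/(-6622 + 28395576) = 1/28388954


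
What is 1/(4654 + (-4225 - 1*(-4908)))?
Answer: 1/5337 ≈ 0.00018737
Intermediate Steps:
1/(4654 + (-4225 - 1*(-4908))) = 1/(4654 + (-4225 + 4908)) = 1/(4654 + 683) = 1/5337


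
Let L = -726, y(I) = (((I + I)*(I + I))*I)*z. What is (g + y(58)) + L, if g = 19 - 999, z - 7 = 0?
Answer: 5461430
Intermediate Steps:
z = 7 (z = 7 + 0 = 7)
y(I) = 28*I³ (y(I) = (((I + I)*(I + I))*I)*7 = (((2*I)*(2*I))*I)*7 = ((4*I²)*I)*7 = (4*I³)*7 = 28*I³)
g = -980
(g + y(58)) + L = (-980 + 28*58³) - 726 = (-980 + 28*195112) - 726 = (-980 + 5463136) - 726 = 5462156 - 726 = 5461430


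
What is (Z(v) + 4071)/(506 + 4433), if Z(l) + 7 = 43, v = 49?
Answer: 4107/4939 ≈ 0.83154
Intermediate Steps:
Z(l) = 36 (Z(l) = -7 + 43 = 36)
(Z(v) + 4071)/(506 + 4433) = (36 + 4071)/(506 + 4433) = 4107/4939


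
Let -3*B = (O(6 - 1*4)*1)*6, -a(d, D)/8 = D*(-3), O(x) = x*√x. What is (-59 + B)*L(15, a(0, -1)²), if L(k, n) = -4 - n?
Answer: 34220 + 2320*√2 ≈ 37501.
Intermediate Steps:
O(x) = x^(3/2)
a(d, D) = 24*D (a(d, D) = -8*D*(-3) = -(-24)*D = 24*D)
B = -4*√2 (B = -(6 - 1*4)^(3/2)*1*6/3 = -(6 - 4)^(3/2)*1*6/3 = -2^(3/2)*1*6/3 = -(2*√2)*1*6/3 = -2*√2*6/3 = -4*√2 ≈ -5.6569)
(-59 + B)*L(15, a(0, -1)²) = (-59 - 4*√2)*(-4 - (24*(-1))²) = (-59 - 4*√2)*(-4 - 1*(-24)²) = (-59 - 4*√2)*(-4 - 1*576) = (-59 - 4*√2)*(-4 - 576) = (-59 - 4*√2)*(-580) = 34220 + 2320*√2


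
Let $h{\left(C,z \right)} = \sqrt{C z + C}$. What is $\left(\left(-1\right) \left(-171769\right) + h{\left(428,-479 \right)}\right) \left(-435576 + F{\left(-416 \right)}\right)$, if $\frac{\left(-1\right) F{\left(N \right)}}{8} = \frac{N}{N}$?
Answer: $-74819828096 - 871168 i \sqrt{51146} \approx -7.482 \cdot 10^{10} - 1.9702 \cdot 10^{8} i$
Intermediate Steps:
$F{\left(N \right)} = -8$ ($F{\left(N \right)} = - 8 \frac{N}{N} = \left(-8\right) 1 = -8$)
$h{\left(C,z \right)} = \sqrt{C + C z}$
$\left(\left(-1\right) \left(-171769\right) + h{\left(428,-479 \right)}\right) \left(-435576 + F{\left(-416 \right)}\right) = \left(\left(-1\right) \left(-171769\right) + \sqrt{428 \left(1 - 479\right)}\right) \left(-435576 - 8\right) = \left(171769 + \sqrt{428 \left(-478\right)}\right) \left(-435584\right) = \left(171769 + \sqrt{-204584}\right) \left(-435584\right) = \left(171769 + 2 i \sqrt{51146}\right) \left(-435584\right) = -74819828096 - 871168 i \sqrt{51146}$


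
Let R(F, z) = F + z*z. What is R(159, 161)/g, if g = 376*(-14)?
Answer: -1630/329 ≈ -4.9544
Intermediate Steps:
R(F, z) = F + z**2
g = -5264
R(159, 161)/g = (159 + 161**2)/(-5264) = (159 + 25921)*(-1/5264) = 26080*(-1/5264) = -1630/329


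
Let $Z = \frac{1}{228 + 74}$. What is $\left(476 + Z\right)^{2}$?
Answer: $\frac{20664925009}{91204} \approx 2.2658 \cdot 10^{5}$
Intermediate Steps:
$Z = \frac{1}{302} \approx 0.0033113$
$\left(476 + Z\right)^{2} = \left(476 + \frac{1}{302}\right)^{2} = \left(\frac{143753}{302}\right)^{2} = \frac{20664925009}{91204}$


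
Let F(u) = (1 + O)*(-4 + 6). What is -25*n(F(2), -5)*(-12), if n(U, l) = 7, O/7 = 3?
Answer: 2100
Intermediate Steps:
O = 21 (O = 7*3 = 21)
F(u) = 44 (F(u) = (1 + 21)*(-4 + 6) = 22*2 = 44)
-25*n(F(2), -5)*(-12) = -25*7*(-12) = -175*(-12) = 2100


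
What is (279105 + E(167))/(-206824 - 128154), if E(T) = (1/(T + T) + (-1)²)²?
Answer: -31135949605/37368805768 ≈ -0.83321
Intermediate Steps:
E(T) = (1 + 1/(2*T))² (E(T) = (1/(2*T) + 1)² = (1 + 1/(2*T))²)
(279105 + E(167))/(-206824 - 128154) = (279105 + (¼)*(1 + 2*167)²/167²)/(-206824 - 128154) = (279105 + (¼)*(1/27889)*(1 + 334)²)/(-334978) = (279105 + (¼)*(1/27889)*335²)*(-1/334978) = (279105 + (¼)*(1/27889)*112225)*(-1/334978) = (279105 + 112225/111556)*(-1/334978) = (31135949605/111556)*(-1/334978) = -31135949605/37368805768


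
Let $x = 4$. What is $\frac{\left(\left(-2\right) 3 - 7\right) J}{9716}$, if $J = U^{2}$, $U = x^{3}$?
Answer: $- \frac{13312}{2429} \approx -5.4804$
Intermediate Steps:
$U = 64$ ($U = 4^{3} = 64$)
$J = 4096$ ($J = 64^{2} = 4096$)
$\frac{\left(\left(-2\right) 3 - 7\right) J}{9716} = \frac{\left(\left(-2\right) 3 - 7\right) 4096}{9716} = \left(-6 - 7\right) 4096 \cdot \frac{1}{9716} = \left(-13\right) 4096 \cdot \frac{1}{9716} = \left(-53248\right) \frac{1}{9716} = - \frac{13312}{2429}$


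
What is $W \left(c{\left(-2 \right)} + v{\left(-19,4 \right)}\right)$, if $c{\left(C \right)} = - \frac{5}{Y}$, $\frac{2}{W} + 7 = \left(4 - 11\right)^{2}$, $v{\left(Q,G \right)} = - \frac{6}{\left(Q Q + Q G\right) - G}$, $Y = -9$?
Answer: $\frac{193}{7587} \approx 0.025438$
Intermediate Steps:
$v{\left(Q,G \right)} = - \frac{6}{Q^{2} - G + G Q}$ ($v{\left(Q,G \right)} = - \frac{6}{\left(Q^{2} + G Q\right) - G} = - \frac{6}{Q^{2} - G + G Q}$)
$W = \frac{1}{21}$ ($W = \frac{2}{-7 + \left(4 - 11\right)^{2}} = \frac{2}{-7 + \left(-7\right)^{2}} = \frac{2}{-7 + 49} = \frac{2}{42} = 2 \cdot \frac{1}{42} = \frac{1}{21} \approx 0.047619$)
$c{\left(C \right)} = \frac{5}{9}$ ($c{\left(C \right)} = - \frac{5}{-9} = \left(-5\right) \left(- \frac{1}{9}\right) = \frac{5}{9}$)
$W \left(c{\left(-2 \right)} + v{\left(-19,4 \right)}\right) = \frac{\frac{5}{9} - \frac{6}{\left(-19\right)^{2} - 4 + 4 \left(-19\right)}}{21} = \frac{\frac{5}{9} - \frac{6}{361 - 4 - 76}}{21} = \frac{\frac{5}{9} - \frac{6}{281}}{21} = \frac{1}{21} \cdot \frac{1351}{2529} = \frac{193}{7587}$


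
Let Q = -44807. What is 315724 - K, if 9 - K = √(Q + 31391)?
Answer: 315715 + 2*I*√3354 ≈ 3.1572e+5 + 115.83*I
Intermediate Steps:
K = 9 - 2*I*√3354 (K = 9 - √(-44807 + 31391) = 9 - √(-13416) = 9 - 2*I*√3354 ≈ 9.0 - 115.83*I)
315724 - K = 315724 - (9 - 2*I*√3354) = 315724 + (-9 + 2*I*√3354) = 315715 + 2*I*√3354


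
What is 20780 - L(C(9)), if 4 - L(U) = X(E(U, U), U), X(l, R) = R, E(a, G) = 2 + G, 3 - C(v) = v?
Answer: 20770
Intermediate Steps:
C(v) = 3 - v
L(U) = 4 - U
20780 - L(C(9)) = 20780 - (4 - (3 - 1*9)) = 20780 - (4 - (3 - 9)) = 20780 - (4 - 1*(-6)) = 20780 - (4 + 6) = 20780 - 1*10 = 20780 - 10 = 20770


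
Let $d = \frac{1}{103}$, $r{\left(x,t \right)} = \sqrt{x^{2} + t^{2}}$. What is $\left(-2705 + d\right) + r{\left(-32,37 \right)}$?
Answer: $- \frac{278614}{103} + \sqrt{2393} \approx -2656.1$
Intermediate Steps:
$r{\left(x,t \right)} = \sqrt{t^{2} + x^{2}}$
$d = \frac{1}{103} \approx 0.0097087$
$\left(-2705 + d\right) + r{\left(-32,37 \right)} = \left(-2705 + \frac{1}{103}\right) + \sqrt{37^{2} + \left(-32\right)^{2}} = - \frac{278614}{103} + \sqrt{1369 + 1024} = - \frac{278614}{103} + \sqrt{2393}$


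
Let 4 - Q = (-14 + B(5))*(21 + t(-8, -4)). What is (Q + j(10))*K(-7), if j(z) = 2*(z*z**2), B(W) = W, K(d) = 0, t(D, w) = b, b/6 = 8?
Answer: 0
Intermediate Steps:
b = 48 (b = 6*8 = 48)
t(D, w) = 48
j(z) = 2*z**3
Q = 625 (Q = 4 - (-14 + 5)*(21 + 48) = 4 - (-9)*69 = 4 - 1*(-621) = 4 + 621 = 625)
(Q + j(10))*K(-7) = (625 + 2*10**3)*0 = (625 + 2*1000)*0 = (625 + 2000)*0 = 2625*0 = 0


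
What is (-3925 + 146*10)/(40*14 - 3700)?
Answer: 493/628 ≈ 0.78503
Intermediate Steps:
(-3925 + 146*10)/(40*14 - 3700) = (-3925 + 1460)/(560 - 3700) = -2465/(-3140) = -2465*(-1/3140) = 493/628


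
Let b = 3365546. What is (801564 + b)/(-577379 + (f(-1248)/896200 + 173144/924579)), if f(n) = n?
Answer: -431612428989197250/59802566385630749 ≈ -7.2173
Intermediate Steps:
(801564 + b)/(-577379 + (f(-1248)/896200 + 173144/924579)) = (801564 + 3365546)/(-577379 + (-1248/896200 + 173144/924579)) = 4167110/(-577379 + (-1248*1/896200 + 173144*(1/924579))) = 4167110/(-577379 + (-156/112025 + 173144/924579)) = 4167110/(-577379 + 19252222276/103575962475) = 4167110/(-59802566385630749/103575962475) = 4167110*(-103575962475/59802566385630749) = -431612428989197250/59802566385630749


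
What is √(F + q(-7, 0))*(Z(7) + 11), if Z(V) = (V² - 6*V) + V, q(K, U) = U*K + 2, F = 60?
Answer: 25*√62 ≈ 196.85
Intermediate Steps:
q(K, U) = 2 + K*U (q(K, U) = K*U + 2 = 2 + K*U)
Z(V) = V² - 5*V
√(F + q(-7, 0))*(Z(7) + 11) = √(60 + (2 - 7*0))*(7*(-5 + 7) + 11) = √(60 + (2 + 0))*(7*2 + 11) = √(60 + 2)*(14 + 11) = √62*25 = 25*√62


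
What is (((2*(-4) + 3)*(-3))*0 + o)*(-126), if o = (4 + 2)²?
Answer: -4536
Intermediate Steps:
o = 36 (o = 6² = 36)
(((2*(-4) + 3)*(-3))*0 + o)*(-126) = (((2*(-4) + 3)*(-3))*0 + 36)*(-126) = (((-8 + 3)*(-3))*0 + 36)*(-126) = (-5*(-3)*0 + 36)*(-126) = (15*0 + 36)*(-126) = (0 + 36)*(-126) = 36*(-126) = -4536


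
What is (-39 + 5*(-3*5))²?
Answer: 12996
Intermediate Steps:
(-39 + 5*(-3*5))² = (-39 + 5*(-15))² = (-39 - 75)² = (-114)² = 12996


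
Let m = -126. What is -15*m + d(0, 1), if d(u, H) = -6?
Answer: 1884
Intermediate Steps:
-15*m + d(0, 1) = -15*(-126) - 6 = 1890 - 6 = 1884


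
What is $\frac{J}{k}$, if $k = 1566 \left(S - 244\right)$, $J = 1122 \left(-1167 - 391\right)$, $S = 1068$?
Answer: $- \frac{145673}{107532} \approx -1.3547$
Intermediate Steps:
$J = -1748076$ ($J = 1122 \left(-1558\right) = -1748076$)
$k = 1290384$ ($k = 1566 \left(1068 - 244\right) = 1566 \cdot 824 = 1290384$)
$\frac{J}{k} = - \frac{1748076}{1290384} = \left(-1748076\right) \frac{1}{1290384} = - \frac{145673}{107532}$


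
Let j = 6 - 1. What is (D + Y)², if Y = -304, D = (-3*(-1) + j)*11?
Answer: 46656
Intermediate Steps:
j = 5
D = 88 (D = (-3*(-1) + 5)*11 = (3 + 5)*11 = 8*11 = 88)
(D + Y)² = (88 - 304)² = (-216)² = 46656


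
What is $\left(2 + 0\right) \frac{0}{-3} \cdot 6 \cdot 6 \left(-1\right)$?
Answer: $0$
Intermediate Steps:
$\left(2 + 0\right) \frac{0}{-3} \cdot 6 \cdot 6 \left(-1\right) = 2 \cdot 0 \left(- \frac{1}{3}\right) 36 \left(-1\right) = 2 \cdot 0 \cdot 36 \left(-1\right) = 2 \cdot 0 \left(-1\right) = 0 \left(-1\right) = 0$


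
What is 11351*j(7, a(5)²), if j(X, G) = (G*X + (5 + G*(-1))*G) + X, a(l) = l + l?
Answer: -99809343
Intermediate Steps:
a(l) = 2*l
j(X, G) = X + G*X + G*(5 - G) (j(X, G) = (G*X + (5 - G)*G) + X = (G*X + G*(5 - G)) + X = X + G*X + G*(5 - G))
11351*j(7, a(5)²) = 11351*(7 - ((2*5)²)² + 5*(2*5)² + (2*5)²*7) = 11351*(7 - (10²)² + 5*10² + 10²*7) = 11351*(7 - 1*100² + 5*100 + 100*7) = 11351*(7 - 1*10000 + 500 + 700) = 11351*(7 - 10000 + 500 + 700) = 11351*(-8793) = -99809343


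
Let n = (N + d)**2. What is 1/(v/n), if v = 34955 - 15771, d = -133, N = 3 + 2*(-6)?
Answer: 5041/4796 ≈ 1.0511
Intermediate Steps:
N = -9 (N = 3 - 12 = -9)
n = 20164 (n = (-9 - 133)**2 = (-142)**2 = 20164)
v = 19184
1/(v/n) = 1/(19184/20164) = 1/(19184*(1/20164)) = 1/(4796/5041) = 5041/4796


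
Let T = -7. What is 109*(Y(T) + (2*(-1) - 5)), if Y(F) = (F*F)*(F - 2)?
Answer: -48832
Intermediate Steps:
Y(F) = F²*(-2 + F)
109*(Y(T) + (2*(-1) - 5)) = 109*((-7)²*(-2 - 7) + (2*(-1) - 5)) = 109*(49*(-9) + (-2 - 5)) = 109*(-441 - 7) = 109*(-448) = -48832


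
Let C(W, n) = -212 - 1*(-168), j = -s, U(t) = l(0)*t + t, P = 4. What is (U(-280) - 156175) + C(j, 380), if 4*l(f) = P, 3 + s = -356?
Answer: -156779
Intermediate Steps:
s = -359 (s = -3 - 356 = -359)
l(f) = 1 (l(f) = (¼)*4 = 1)
U(t) = 2*t (U(t) = 1*t + t = t + t = 2*t)
j = 359 (j = -1*(-359) = 359)
C(W, n) = -44 (C(W, n) = -212 + 168 = -44)
(U(-280) - 156175) + C(j, 380) = (2*(-280) - 156175) - 44 = (-560 - 156175) - 44 = -156735 - 44 = -156779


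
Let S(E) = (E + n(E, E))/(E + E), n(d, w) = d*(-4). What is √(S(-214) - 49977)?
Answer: I*√199914/2 ≈ 223.56*I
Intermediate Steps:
n(d, w) = -4*d
S(E) = -3/2 (S(E) = (E - 4*E)/(E + E) = (-3*E)/((2*E)) = (-3*E)*(1/(2*E)) = -3/2)
√(S(-214) - 49977) = √(-3/2 - 49977) = √(-99957/2) = I*√199914/2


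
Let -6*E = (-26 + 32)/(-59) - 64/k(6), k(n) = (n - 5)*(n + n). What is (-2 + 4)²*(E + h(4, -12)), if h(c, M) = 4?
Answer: 10420/531 ≈ 19.623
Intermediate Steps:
k(n) = 2*n*(-5 + n) (k(n) = (-5 + n)*(2*n) = 2*n*(-5 + n))
E = 481/531 (E = -((-26 + 32)/(-59) - 64*1/(12*(-5 + 6)))/6 = -(6*(-1/59) - 64/(2*6*1))/6 = -(-6/59 - 64/12)/6 = -(-6/59 - 64*1/12)/6 = -(-6/59 - 16/3)/6 = -⅙*(-962/177) = 481/531 ≈ 0.90584)
(-2 + 4)²*(E + h(4, -12)) = (-2 + 4)²*(481/531 + 4) = 2²*(2605/531) = 4*(2605/531) = 10420/531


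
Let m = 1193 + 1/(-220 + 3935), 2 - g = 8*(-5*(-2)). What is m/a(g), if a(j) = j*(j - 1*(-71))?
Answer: 738666/338065 ≈ 2.1850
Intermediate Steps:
g = -78 (g = 2 - 8*(-5*(-2)) = 2 - 8*10 = 2 - 1*80 = 2 - 80 = -78)
a(j) = j*(71 + j) (a(j) = j*(j + 71) = j*(71 + j))
m = 4431996/3715 (m = 1193 + 1/3715 = 4431996/3715 ≈ 1193.0)
m/a(g) = 4431996/(3715*((-78*(71 - 78)))) = 4431996/(3715*((-78*(-7)))) = (4431996/3715)/546 = (4431996/3715)*(1/546) = 738666/338065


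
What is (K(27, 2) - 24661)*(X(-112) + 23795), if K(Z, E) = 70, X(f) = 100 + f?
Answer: -584847753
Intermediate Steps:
(K(27, 2) - 24661)*(X(-112) + 23795) = (70 - 24661)*((100 - 112) + 23795) = -24591*(-12 + 23795) = -24591*23783 = -584847753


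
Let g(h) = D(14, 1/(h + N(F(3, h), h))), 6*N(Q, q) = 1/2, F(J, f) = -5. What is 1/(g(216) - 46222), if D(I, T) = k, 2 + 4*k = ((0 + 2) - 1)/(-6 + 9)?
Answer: -12/554669 ≈ -2.1635e-5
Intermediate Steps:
N(Q, q) = 1/12 (N(Q, q) = (⅙)/2 = (⅙)*(½) = 1/12)
k = -5/12 (k = -½ + (((0 + 2) - 1)/(-6 + 9))/4 = -½ + ((2 - 1)/3)/4 = -½ + (1*(⅓))/4 = -½ + (¼)*(⅓) = -½ + 1/12 = -5/12 ≈ -0.41667)
D(I, T) = -5/12
g(h) = -5/12
1/(g(216) - 46222) = 1/(-5/12 - 46222) = 1/(-554669/12) = -12/554669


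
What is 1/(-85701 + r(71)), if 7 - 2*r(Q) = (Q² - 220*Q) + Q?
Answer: -2/160887 ≈ -1.2431e-5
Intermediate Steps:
r(Q) = 7/2 - Q²/2 + 219*Q/2 (r(Q) = 7/2 - ((Q² - 220*Q) + Q)/2 = 7/2 - (Q² - 219*Q)/2 = 7/2 + (-Q²/2 + 219*Q/2) = 7/2 - Q²/2 + 219*Q/2)
1/(-85701 + r(71)) = 1/(-85701 + (7/2 - ½*71² + (219/2)*71)) = 1/(-85701 + (7/2 - ½*5041 + 15549/2)) = 1/(-85701 + (7/2 - 5041/2 + 15549/2)) = 1/(-85701 + 10515/2) = 1/(-160887/2) = -2/160887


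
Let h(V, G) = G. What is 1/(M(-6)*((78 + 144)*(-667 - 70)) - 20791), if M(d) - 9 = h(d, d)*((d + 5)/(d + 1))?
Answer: -5/6484901 ≈ -7.7102e-7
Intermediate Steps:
M(d) = 9 + d*(5 + d)/(1 + d) (M(d) = 9 + d*((d + 5)/(d + 1)) = 9 + d*((5 + d)/(1 + d)) = 9 + d*(5 + d)/(1 + d))
1/(M(-6)*((78 + 144)*(-667 - 70)) - 20791) = 1/(((9 + (-6)² + 14*(-6))/(1 - 6))*((78 + 144)*(-667 - 70)) - 20791) = 1/(((9 + 36 - 84)/(-5))*(222*(-737)) - 20791) = 1/(-⅕*(-39)*(-163614) - 20791) = 1/((39/5)*(-163614) - 20791) = 1/(-6380946/5 - 20791) = 1/(-6484901/5) = -5/6484901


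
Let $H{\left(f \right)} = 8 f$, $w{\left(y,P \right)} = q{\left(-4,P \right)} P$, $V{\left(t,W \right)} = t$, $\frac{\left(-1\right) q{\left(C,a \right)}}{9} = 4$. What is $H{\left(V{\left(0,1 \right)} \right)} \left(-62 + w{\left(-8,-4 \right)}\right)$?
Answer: $0$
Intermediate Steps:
$q{\left(C,a \right)} = -36$ ($q{\left(C,a \right)} = \left(-9\right) 4 = -36$)
$w{\left(y,P \right)} = - 36 P$
$H{\left(V{\left(0,1 \right)} \right)} \left(-62 + w{\left(-8,-4 \right)}\right) = 8 \cdot 0 \left(-62 - -144\right) = 0 \left(-62 + 144\right) = 0 \cdot 82 = 0$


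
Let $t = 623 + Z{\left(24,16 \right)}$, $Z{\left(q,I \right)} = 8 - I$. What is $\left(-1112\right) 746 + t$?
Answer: $-828937$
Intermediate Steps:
$t = 615$ ($t = 623 + \left(8 - 16\right) = 623 - 8 = 615$)
$\left(-1112\right) 746 + t = \left(-1112\right) 746 + 615 = -829552 + 615 = -828937$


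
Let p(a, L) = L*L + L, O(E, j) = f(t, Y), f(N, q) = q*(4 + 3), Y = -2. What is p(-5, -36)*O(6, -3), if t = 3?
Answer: -17640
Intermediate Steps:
f(N, q) = 7*q (f(N, q) = q*7 = 7*q)
O(E, j) = -14 (O(E, j) = 7*(-2) = -14)
p(a, L) = L + L**2 (p(a, L) = L**2 + L = L + L**2)
p(-5, -36)*O(6, -3) = -36*(1 - 36)*(-14) = -36*(-35)*(-14) = 1260*(-14) = -17640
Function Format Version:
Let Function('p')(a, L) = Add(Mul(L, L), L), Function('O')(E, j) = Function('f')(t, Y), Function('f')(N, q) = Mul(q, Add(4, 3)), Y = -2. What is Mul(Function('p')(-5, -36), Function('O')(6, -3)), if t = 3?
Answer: -17640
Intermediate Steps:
Function('f')(N, q) = Mul(7, q) (Function('f')(N, q) = Mul(q, 7) = Mul(7, q))
Function('O')(E, j) = -14 (Function('O')(E, j) = Mul(7, -2) = -14)
Function('p')(a, L) = Add(L, Pow(L, 2)) (Function('p')(a, L) = Add(Pow(L, 2), L) = Add(L, Pow(L, 2)))
Mul(Function('p')(-5, -36), Function('O')(6, -3)) = Mul(Mul(-36, Add(1, -36)), -14) = Mul(Mul(-36, -35), -14) = Mul(1260, -14) = -17640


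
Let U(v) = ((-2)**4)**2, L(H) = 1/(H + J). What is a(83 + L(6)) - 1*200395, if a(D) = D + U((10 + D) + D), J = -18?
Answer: -2400673/12 ≈ -2.0006e+5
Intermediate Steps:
L(H) = 1/(-18 + H) (L(H) = 1/(H - 18) = 1/(-18 + H))
U(v) = 256 (U(v) = 16**2 = 256)
a(D) = 256 + D (a(D) = D + 256 = 256 + D)
a(83 + L(6)) - 1*200395 = (256 + (83 + 1/(-18 + 6))) - 1*200395 = (256 + (83 + 1/(-12))) - 200395 = (256 + (83 - 1/12)) - 200395 = (256 + 995/12) - 200395 = 4067/12 - 200395 = -2400673/12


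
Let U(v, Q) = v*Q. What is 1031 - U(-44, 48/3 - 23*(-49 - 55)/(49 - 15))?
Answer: 82119/17 ≈ 4830.5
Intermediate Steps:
U(v, Q) = Q*v
1031 - U(-44, 48/3 - 23*(-49 - 55)/(49 - 15)) = 1031 - (48/3 - 23*(-49 - 55)/(49 - 15))*(-44) = 1031 - (48*(⅓) - 23/(34/(-104)))*(-44) = 1031 - (16 - 23/(34*(-1/104)))*(-44) = 1031 - (16 - 23/(-17/52))*(-44) = 1031 - (16 - 23*(-52/17))*(-44) = 1031 - (16 + 1196/17)*(-44) = 1031 - 1468*(-44)/17 = 1031 - 1*(-64592/17) = 1031 + 64592/17 = 82119/17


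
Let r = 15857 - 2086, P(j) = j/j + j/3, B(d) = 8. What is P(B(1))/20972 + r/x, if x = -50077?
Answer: -865865389/3150644532 ≈ -0.27482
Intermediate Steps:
P(j) = 1 + j/3 (P(j) = 1 + j*(1/3) = 1 + j/3)
r = 13771
P(B(1))/20972 + r/x = (1 + (1/3)*8)/20972 + 13771/(-50077) = (1 + 8/3)*(1/20972) + 13771*(-1/50077) = (11/3)*(1/20972) - 13771/50077 = 11/62916 - 13771/50077 = -865865389/3150644532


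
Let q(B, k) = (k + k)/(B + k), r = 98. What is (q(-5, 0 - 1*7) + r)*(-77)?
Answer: -45815/6 ≈ -7635.8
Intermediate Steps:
q(B, k) = 2*k/(B + k) (q(B, k) = (2*k)/(B + k) = 2*k/(B + k))
(q(-5, 0 - 1*7) + r)*(-77) = (2*(0 - 1*7)/(-5 + (0 - 1*7)) + 98)*(-77) = (2*(0 - 7)/(-5 + (0 - 7)) + 98)*(-77) = (2*(-7)/(-5 - 7) + 98)*(-77) = (2*(-7)/(-12) + 98)*(-77) = (2*(-7)*(-1/12) + 98)*(-77) = (7/6 + 98)*(-77) = (595/6)*(-77) = -45815/6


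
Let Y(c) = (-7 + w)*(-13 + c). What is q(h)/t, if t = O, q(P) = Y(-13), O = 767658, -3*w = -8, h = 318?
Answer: 169/1151487 ≈ 0.00014677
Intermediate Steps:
w = 8/3 (w = -⅓*(-8) = 8/3 ≈ 2.6667)
Y(c) = 169/3 - 13*c/3 (Y(c) = (-7 + 8/3)*(-13 + c) = -13*(-13 + c)/3 = 169/3 - 13*c/3)
q(P) = 338/3 (q(P) = 169/3 - 13/3*(-13) = 169/3 + 169/3 = 338/3)
t = 767658
q(h)/t = (338/3)/767658 = (338/3)*(1/767658) = 169/1151487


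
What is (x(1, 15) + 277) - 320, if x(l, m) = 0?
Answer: -43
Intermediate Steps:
(x(1, 15) + 277) - 320 = (0 + 277) - 320 = 277 - 320 = -43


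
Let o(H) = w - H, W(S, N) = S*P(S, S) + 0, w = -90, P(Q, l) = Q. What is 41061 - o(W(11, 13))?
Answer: 41272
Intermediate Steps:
W(S, N) = S² (W(S, N) = S*S + 0 = S² + 0 = S²)
o(H) = -90 - H
41061 - o(W(11, 13)) = 41061 - (-90 - 1*11²) = 41061 - (-90 - 1*121) = 41061 - (-90 - 121) = 41061 - 1*(-211) = 41061 + 211 = 41272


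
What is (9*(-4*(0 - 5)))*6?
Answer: 1080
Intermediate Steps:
(9*(-4*(0 - 5)))*6 = (9*(-4*(-5)))*6 = (9*20)*6 = 180*6 = 1080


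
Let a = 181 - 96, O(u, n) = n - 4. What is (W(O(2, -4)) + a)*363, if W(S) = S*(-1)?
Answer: 33759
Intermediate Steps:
O(u, n) = -4 + n
W(S) = -S
a = 85
(W(O(2, -4)) + a)*363 = (-(-4 - 4) + 85)*363 = (-1*(-8) + 85)*363 = (8 + 85)*363 = 93*363 = 33759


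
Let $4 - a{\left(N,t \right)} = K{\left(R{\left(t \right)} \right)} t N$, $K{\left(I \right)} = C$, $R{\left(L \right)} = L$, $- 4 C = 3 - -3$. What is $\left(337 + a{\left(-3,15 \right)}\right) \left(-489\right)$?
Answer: $- \frac{267483}{2} \approx -1.3374 \cdot 10^{5}$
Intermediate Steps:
$C = - \frac{3}{2}$ ($C = - \frac{3 - -3}{4} = - \frac{3 + 3}{4} = \left(- \frac{1}{4}\right) 6 = - \frac{3}{2} \approx -1.5$)
$K{\left(I \right)} = - \frac{3}{2}$
$a{\left(N,t \right)} = 4 + \frac{3 N t}{2}$ ($a{\left(N,t \right)} = 4 - - \frac{3 t}{2} N = 4 - - \frac{3 N t}{2} = 4 + \frac{3 N t}{2}$)
$\left(337 + a{\left(-3,15 \right)}\right) \left(-489\right) = \left(337 + \left(4 + \frac{3}{2} \left(-3\right) 15\right)\right) \left(-489\right) = \left(337 + \left(4 - \frac{135}{2}\right)\right) \left(-489\right) = \left(337 - \frac{127}{2}\right) \left(-489\right) = \frac{547}{2} \left(-489\right) = - \frac{267483}{2}$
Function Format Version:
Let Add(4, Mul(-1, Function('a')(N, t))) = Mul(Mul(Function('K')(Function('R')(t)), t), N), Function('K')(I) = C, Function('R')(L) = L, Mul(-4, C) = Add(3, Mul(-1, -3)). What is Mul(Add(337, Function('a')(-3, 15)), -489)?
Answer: Rational(-267483, 2) ≈ -1.3374e+5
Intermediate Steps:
C = Rational(-3, 2) (C = Mul(Rational(-1, 4), Add(3, Mul(-1, -3))) = Mul(Rational(-1, 4), Add(3, 3)) = Mul(Rational(-1, 4), 6) = Rational(-3, 2) ≈ -1.5000)
Function('K')(I) = Rational(-3, 2)
Function('a')(N, t) = Add(4, Mul(Rational(3, 2), N, t)) (Function('a')(N, t) = Add(4, Mul(-1, Mul(Mul(Rational(-3, 2), t), N))) = Add(4, Mul(-1, Mul(Rational(-3, 2), N, t))) = Add(4, Mul(Rational(3, 2), N, t)))
Mul(Add(337, Function('a')(-3, 15)), -489) = Mul(Add(337, Add(4, Mul(Rational(3, 2), -3, 15))), -489) = Mul(Add(337, Add(4, Rational(-135, 2))), -489) = Mul(Add(337, Rational(-127, 2)), -489) = Mul(Rational(547, 2), -489) = Rational(-267483, 2)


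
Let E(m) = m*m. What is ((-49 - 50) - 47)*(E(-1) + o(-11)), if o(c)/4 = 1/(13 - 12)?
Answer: -730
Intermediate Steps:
E(m) = m**2
o(c) = 4 (o(c) = 4/(13 - 12) = 4/1 = 4*1 = 4)
((-49 - 50) - 47)*(E(-1) + o(-11)) = ((-49 - 50) - 47)*((-1)**2 + 4) = (-99 - 47)*(1 + 4) = -146*5 = -730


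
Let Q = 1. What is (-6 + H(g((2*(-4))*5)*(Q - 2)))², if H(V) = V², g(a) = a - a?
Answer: 36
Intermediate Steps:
g(a) = 0
(-6 + H(g((2*(-4))*5)*(Q - 2)))² = (-6 + (0*(1 - 2))²)² = (-6 + (0*(-1))²)² = (-6 + 0²)² = (-6 + 0)² = (-6)² = 36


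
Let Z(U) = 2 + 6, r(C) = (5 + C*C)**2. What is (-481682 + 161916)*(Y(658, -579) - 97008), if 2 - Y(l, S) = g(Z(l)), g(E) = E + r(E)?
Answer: 32544184650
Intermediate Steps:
r(C) = (5 + C**2)**2
Z(U) = 8
g(E) = E + (5 + E**2)**2
Y(l, S) = -4767 (Y(l, S) = 2 - (8 + (5 + 8**2)**2) = 2 - (8 + (5 + 64)**2) = 2 - (8 + 69**2) = 2 - (8 + 4761) = 2 - 1*4769 = 2 - 4769 = -4767)
(-481682 + 161916)*(Y(658, -579) - 97008) = (-481682 + 161916)*(-4767 - 97008) = -319766*(-101775) = 32544184650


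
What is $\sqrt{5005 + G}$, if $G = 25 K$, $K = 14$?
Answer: $3 \sqrt{595} \approx 73.178$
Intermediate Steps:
$G = 350$ ($G = 25 \cdot 14 = 350$)
$\sqrt{5005 + G} = \sqrt{5005 + 350} = \sqrt{5355} = 3 \sqrt{595}$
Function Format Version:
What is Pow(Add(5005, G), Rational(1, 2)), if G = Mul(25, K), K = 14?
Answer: Mul(3, Pow(595, Rational(1, 2))) ≈ 73.178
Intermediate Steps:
G = 350 (G = Mul(25, 14) = 350)
Pow(Add(5005, G), Rational(1, 2)) = Pow(Add(5005, 350), Rational(1, 2)) = Pow(5355, Rational(1, 2)) = Mul(3, Pow(595, Rational(1, 2)))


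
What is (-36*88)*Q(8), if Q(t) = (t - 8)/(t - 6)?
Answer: 0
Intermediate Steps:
Q(t) = (-8 + t)/(-6 + t)
(-36*88)*Q(8) = (-36*88)*((-8 + 8)/(-6 + 8)) = -3168*0/2 = -1584*0 = -3168*0 = 0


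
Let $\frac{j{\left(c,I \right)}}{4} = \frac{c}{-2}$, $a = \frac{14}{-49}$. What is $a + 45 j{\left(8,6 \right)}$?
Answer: $- \frac{5042}{7} \approx -720.29$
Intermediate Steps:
$a = - \frac{2}{7}$ ($a = 14 \left(- \frac{1}{49}\right) = - \frac{2}{7} \approx -0.28571$)
$j{\left(c,I \right)} = - 2 c$ ($j{\left(c,I \right)} = 4 \frac{c}{-2} = 4 c \left(- \frac{1}{2}\right) = 4 \left(- \frac{c}{2}\right) = - 2 c$)
$a + 45 j{\left(8,6 \right)} = - \frac{2}{7} + 45 \left(\left(-2\right) 8\right) = - \frac{2}{7} + 45 \left(-16\right) = - \frac{2}{7} - 720 = - \frac{5042}{7}$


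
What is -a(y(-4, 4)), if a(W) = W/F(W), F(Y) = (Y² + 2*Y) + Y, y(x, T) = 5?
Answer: -⅛ ≈ -0.12500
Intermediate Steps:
F(Y) = Y² + 3*Y
a(W) = 1/(3 + W) (a(W) = W/((W*(3 + W))) = W*(1/(W*(3 + W))) = 1/(3 + W))
-a(y(-4, 4)) = -1/(3 + 5) = -1/8 = -1*⅛ = -⅛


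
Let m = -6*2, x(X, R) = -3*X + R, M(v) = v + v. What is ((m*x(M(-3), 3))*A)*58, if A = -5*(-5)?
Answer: -365400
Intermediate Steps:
M(v) = 2*v
x(X, R) = R - 3*X
m = -12
A = 25
((m*x(M(-3), 3))*A)*58 = (-12*(3 - 6*(-3))*25)*58 = (-12*(3 - 3*(-6))*25)*58 = (-12*(3 + 18)*25)*58 = (-12*21*25)*58 = -252*25*58 = -6300*58 = -365400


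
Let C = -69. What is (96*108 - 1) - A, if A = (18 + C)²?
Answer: 7766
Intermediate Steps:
A = 2601 (A = (18 - 69)² = (-51)² = 2601)
(96*108 - 1) - A = (96*108 - 1) - 1*2601 = (10368 - 1) - 2601 = 10367 - 2601 = 7766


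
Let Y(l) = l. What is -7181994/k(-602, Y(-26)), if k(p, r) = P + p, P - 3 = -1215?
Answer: 3590997/907 ≈ 3959.2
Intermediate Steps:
P = -1212 (P = 3 - 1215 = -1212)
k(p, r) = -1212 + p
-7181994/k(-602, Y(-26)) = -7181994/(-1212 - 602) = -7181994/(-1814) = -7181994*(-1/1814) = 3590997/907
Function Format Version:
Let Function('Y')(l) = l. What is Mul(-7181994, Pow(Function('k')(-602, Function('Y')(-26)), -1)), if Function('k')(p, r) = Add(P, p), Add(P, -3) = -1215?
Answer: Rational(3590997, 907) ≈ 3959.2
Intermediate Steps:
P = -1212 (P = Add(3, -1215) = -1212)
Function('k')(p, r) = Add(-1212, p)
Mul(-7181994, Pow(Function('k')(-602, Function('Y')(-26)), -1)) = Mul(-7181994, Pow(Add(-1212, -602), -1)) = Mul(-7181994, Pow(-1814, -1)) = Mul(-7181994, Rational(-1, 1814)) = Rational(3590997, 907)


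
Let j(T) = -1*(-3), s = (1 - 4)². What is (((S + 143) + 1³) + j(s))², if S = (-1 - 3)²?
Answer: 26569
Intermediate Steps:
s = 9 (s = (-3)² = 9)
S = 16 (S = (-4)² = 16)
j(T) = 3
(((S + 143) + 1³) + j(s))² = (((16 + 143) + 1³) + 3)² = ((159 + 1) + 3)² = (160 + 3)² = 163² = 26569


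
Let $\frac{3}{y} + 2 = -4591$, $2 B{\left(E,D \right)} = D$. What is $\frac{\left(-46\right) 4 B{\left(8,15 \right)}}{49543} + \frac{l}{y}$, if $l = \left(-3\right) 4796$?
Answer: $\frac{1091334589824}{49543} \approx 2.2028 \cdot 10^{7}$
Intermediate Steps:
$B{\left(E,D \right)} = \frac{D}{2}$
$y = - \frac{1}{1531}$ ($y = \frac{3}{-2 - 4591} = \frac{3}{-4593} = 3 \left(- \frac{1}{4593}\right) = - \frac{1}{1531} \approx -0.00065317$)
$l = -14388$
$\frac{\left(-46\right) 4 B{\left(8,15 \right)}}{49543} + \frac{l}{y} = \frac{\left(-46\right) 4 \cdot \frac{1}{2} \cdot 15}{49543} - \frac{14388}{- \frac{1}{1531}} = \left(-184\right) \frac{15}{2} \cdot \frac{1}{49543} - -22028028 = \left(-1380\right) \frac{1}{49543} + 22028028 = - \frac{1380}{49543} + 22028028 = \frac{1091334589824}{49543}$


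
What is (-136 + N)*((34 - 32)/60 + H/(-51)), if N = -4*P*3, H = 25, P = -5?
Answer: 8854/255 ≈ 34.722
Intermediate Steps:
N = 60 (N = -4*(-5)*3 = 20*3 = 60)
(-136 + N)*((34 - 32)/60 + H/(-51)) = (-136 + 60)*((34 - 32)/60 + 25/(-51)) = -76*(2*(1/60) + 25*(-1/51)) = -76*(1/30 - 25/51) = -76*(-233/510) = 8854/255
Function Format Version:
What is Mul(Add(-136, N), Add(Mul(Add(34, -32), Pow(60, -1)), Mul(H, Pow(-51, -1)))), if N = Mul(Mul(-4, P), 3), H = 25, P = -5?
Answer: Rational(8854, 255) ≈ 34.722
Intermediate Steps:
N = 60 (N = Mul(Mul(-4, -5), 3) = Mul(20, 3) = 60)
Mul(Add(-136, N), Add(Mul(Add(34, -32), Pow(60, -1)), Mul(H, Pow(-51, -1)))) = Mul(Add(-136, 60), Add(Mul(Add(34, -32), Pow(60, -1)), Mul(25, Pow(-51, -1)))) = Mul(-76, Add(Mul(2, Rational(1, 60)), Mul(25, Rational(-1, 51)))) = Mul(-76, Add(Rational(1, 30), Rational(-25, 51))) = Mul(-76, Rational(-233, 510)) = Rational(8854, 255)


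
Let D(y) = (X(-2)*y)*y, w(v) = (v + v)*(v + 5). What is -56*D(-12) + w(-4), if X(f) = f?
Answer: 16120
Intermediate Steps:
w(v) = 2*v*(5 + v) (w(v) = (2*v)*(5 + v) = 2*v*(5 + v))
D(y) = -2*y² (D(y) = (-2*y)*y = -2*y²)
-56*D(-12) + w(-4) = -(-112)*(-12)² + 2*(-4)*(5 - 4) = -(-112)*144 + 2*(-4)*1 = -56*(-288) - 8 = 16128 - 8 = 16120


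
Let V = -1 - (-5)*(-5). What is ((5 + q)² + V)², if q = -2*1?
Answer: 289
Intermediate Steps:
q = -2
V = -26 (V = -1 - 1*25 = -1 - 25 = -26)
((5 + q)² + V)² = ((5 - 2)² - 26)² = (3² - 26)² = (9 - 26)² = (-17)² = 289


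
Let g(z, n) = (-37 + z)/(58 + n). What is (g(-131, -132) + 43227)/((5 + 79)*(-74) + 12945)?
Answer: 533161/82991 ≈ 6.4243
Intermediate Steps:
g(z, n) = (-37 + z)/(58 + n)
(g(-131, -132) + 43227)/((5 + 79)*(-74) + 12945) = ((-37 - 131)/(58 - 132) + 43227)/((5 + 79)*(-74) + 12945) = (-168/(-74) + 43227)/(84*(-74) + 12945) = (-1/74*(-168) + 43227)/(-6216 + 12945) = (84/37 + 43227)/6729 = (1599483/37)*(1/6729) = 533161/82991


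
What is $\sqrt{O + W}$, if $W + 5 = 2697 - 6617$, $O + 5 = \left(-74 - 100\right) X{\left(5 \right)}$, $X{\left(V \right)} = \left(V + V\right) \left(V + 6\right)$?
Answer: $i \sqrt{23070} \approx 151.89 i$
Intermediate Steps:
$X{\left(V \right)} = 2 V \left(6 + V\right)$
$O = -19145$ ($O = -5 + \left(-74 - 100\right) 2 \cdot 5 \left(6 + 5\right) = -5 - 174 \cdot 2 \cdot 5 \cdot 11 = -5 - 19140 = -19145$)
$W = -3925$ ($W = -5 + \left(2697 - 6617\right) = -5 - 3920 = -3925$)
$\sqrt{O + W} = \sqrt{-19145 - 3925} = \sqrt{-23070} = i \sqrt{23070}$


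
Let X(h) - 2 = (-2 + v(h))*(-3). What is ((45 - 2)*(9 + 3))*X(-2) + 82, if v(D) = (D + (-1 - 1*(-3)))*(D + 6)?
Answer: 4210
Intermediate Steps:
v(D) = (2 + D)*(6 + D) (v(D) = (D + (-1 + 3))*(6 + D) = (D + 2)*(6 + D) = (2 + D)*(6 + D))
X(h) = -28 - 24*h - 3*h² (X(h) = 2 + (-2 + (12 + h² + 8*h))*(-3) = 2 + (10 + h² + 8*h)*(-3) = 2 + (-30 - 24*h - 3*h²) = -28 - 24*h - 3*h²)
((45 - 2)*(9 + 3))*X(-2) + 82 = ((45 - 2)*(9 + 3))*(-28 - 24*(-2) - 3*(-2)²) + 82 = (43*12)*(-28 + 48 - 3*4) + 82 = 516*(-28 + 48 - 12) + 82 = 516*8 + 82 = 4128 + 82 = 4210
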